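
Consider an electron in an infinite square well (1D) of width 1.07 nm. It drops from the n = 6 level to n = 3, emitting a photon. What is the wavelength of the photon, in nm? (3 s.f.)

E_1 = h²/(8m_eL²) = 5.262×10^-20 J, so ΔE = (6² − 3²)E_1 = 1.421×10^-18 J.
λ = hc/ΔE = (6.626×10^-34·2.998×10^8)/1.421×10^-18 = 1.40×10^-7 m = 140 nm.

λ = 140 nm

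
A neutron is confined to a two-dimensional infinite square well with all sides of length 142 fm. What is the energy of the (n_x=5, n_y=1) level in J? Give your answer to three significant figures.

For a 2D rectangular well E = (h²/8m_n)·Σ n_i²/L_i² = (6.626×10^-34)²/(8·1.675×10^-27) · [5²/(142 fm)² + 1²/(142 fm)²].
Evaluating gives E = 4.22×10^-14 J.

E = 4.22×10^-14 J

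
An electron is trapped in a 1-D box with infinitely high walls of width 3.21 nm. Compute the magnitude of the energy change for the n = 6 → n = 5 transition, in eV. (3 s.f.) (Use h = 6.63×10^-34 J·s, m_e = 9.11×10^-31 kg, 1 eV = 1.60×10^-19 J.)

|ΔE| = 0.402 eV

E_1 = h²/(8m_eL²) = 5.853×10^-21 J.
|ΔE| = |6² − 5²|·E_1 = 11·5.853×10^-21 J = 6.438×10^-20 J = 0.402 eV.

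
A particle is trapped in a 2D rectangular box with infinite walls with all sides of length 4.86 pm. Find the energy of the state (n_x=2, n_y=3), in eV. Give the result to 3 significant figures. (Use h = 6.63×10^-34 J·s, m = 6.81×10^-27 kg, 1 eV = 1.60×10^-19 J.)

For a 2D rectangular well E = (h²/8m)·Σ n_i²/L_i² = (6.63×10^-34)²/(8·6.81×10^-27) · [2²/(4.86 pm)² + 3²/(4.86 pm)²].
Evaluating gives E = 4.441×10^-18 J = 27.8 eV.

E = 27.8 eV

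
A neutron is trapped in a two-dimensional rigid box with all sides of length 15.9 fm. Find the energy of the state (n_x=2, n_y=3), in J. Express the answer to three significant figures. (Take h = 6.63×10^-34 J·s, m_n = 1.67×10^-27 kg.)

E = 1.69×10^-12 J

For a 2D rectangular well E = (h²/8m_n)·Σ n_i²/L_i² = (6.63×10^-34)²/(8·1.67×10^-27) · [2²/(15.9 fm)² + 3²/(15.9 fm)²].
Evaluating gives E = 1.69×10^-12 J.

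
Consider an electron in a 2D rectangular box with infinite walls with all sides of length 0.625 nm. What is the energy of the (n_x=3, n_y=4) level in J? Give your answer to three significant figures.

E = 3.86×10^-18 J

For a 2D rectangular well E = (h²/8m_e)·Σ n_i²/L_i² = (6.626×10^-34)²/(8·9.109×10^-31) · [3²/(0.625 nm)² + 4²/(0.625 nm)²].
Evaluating gives E = 3.86×10^-18 J.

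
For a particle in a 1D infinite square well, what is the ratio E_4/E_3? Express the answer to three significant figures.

1.78

E_n ∝ n², so E_4/E_3 = 4²/3² = 16/9 = 1.78.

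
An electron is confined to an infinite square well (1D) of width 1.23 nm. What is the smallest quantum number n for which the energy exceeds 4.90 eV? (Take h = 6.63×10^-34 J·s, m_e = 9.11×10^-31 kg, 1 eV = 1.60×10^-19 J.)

E_1 = h²/(8m_eL²) = 3.987×10^-20 J = 0.2492 eV.
Need n² > 4.90/0.2492 = 19.66, i.e. n > 4.434.
The smallest integer satisfying this is n = 5.

n = 5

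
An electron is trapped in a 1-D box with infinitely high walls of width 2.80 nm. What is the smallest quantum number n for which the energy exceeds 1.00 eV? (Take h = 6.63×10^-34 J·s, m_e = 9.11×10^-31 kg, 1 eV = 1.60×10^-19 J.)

n = 5

E_1 = h²/(8m_eL²) = 7.693×10^-21 J = 0.04808 eV.
Need n² > 1.00/0.04808 = 20.80, i.e. n > 4.561.
The smallest integer satisfying this is n = 5.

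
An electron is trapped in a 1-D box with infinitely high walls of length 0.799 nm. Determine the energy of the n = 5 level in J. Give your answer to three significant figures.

E_5 = 2.36×10^-18 J

For an infinite well E_n = n²h²/(8m_eL²), so E_1 = h²/(8m_eL²) = (6.626×10^-34)²/(8·9.109×10^-31·(7.99×10^-10 m)²) = 9.437×10^-20 J.
Then E_5 = 5²·E_1 = 25·9.437×10^-20 J = 2.36×10^-18 J.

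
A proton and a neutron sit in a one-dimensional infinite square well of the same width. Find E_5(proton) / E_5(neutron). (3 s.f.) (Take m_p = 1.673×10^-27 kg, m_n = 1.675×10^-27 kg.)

E_n ∝ 1/m at fixed n and L, so the ratio is m_n/m_p = 1.675×10^-27/1.673×10^-27 = 1.00.

1.00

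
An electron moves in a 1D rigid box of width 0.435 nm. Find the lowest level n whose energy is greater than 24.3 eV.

E_1 = h²/(8m_eL²) = 3.184×10^-19 J = 1.988 eV.
Need n² > 24.3/1.988 = 12.22, i.e. n > 3.496.
The smallest integer satisfying this is n = 4.

n = 4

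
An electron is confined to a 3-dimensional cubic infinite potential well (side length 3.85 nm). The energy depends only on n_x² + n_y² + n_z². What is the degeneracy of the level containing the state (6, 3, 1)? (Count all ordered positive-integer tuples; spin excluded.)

The level has n_x² + n_y² + n_z² = 46. The ordered positive-integer solutions are (1, 3, 6), (1, 6, 3), (3, 1, 6), (3, 6, 1), (6, 1, 3), (6, 3, 1).
That gives 6 states.

degeneracy = 6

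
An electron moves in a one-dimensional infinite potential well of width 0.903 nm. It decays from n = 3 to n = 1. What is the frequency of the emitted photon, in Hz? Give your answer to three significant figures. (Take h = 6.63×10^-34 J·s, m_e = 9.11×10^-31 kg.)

E_1 = h²/(8m_eL²) = 7.397×10^-20 J and ΔE = (3² − 1²)E_1 = 5.918×10^-19 J.
f = ΔE/h = 5.918×10^-19/6.63×10^-34 = 8.93×10^14 Hz.

f = 8.93×10^14 Hz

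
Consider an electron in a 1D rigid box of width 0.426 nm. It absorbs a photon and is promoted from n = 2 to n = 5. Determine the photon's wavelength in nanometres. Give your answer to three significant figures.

λ = 28.5 nm

E_1 = h²/(8m_eL²) = 3.320×10^-19 J, so ΔE = (5² − 2²)E_1 = 6.972×10^-18 J.
λ = hc/ΔE = (6.626×10^-34·2.998×10^8)/6.972×10^-18 = 2.85×10^-8 m = 28.5 nm.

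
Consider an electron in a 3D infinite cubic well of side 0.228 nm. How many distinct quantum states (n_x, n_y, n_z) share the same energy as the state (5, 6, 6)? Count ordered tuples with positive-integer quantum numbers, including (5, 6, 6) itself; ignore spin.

degeneracy = 3

The level has n_x² + n_y² + n_z² = 97. The ordered positive-integer solutions are (5, 6, 6), (6, 5, 6), (6, 6, 5).
That gives 3 states.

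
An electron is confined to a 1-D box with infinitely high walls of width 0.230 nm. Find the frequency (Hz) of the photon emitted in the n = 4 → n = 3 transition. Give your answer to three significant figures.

f = 1.20×10^16 Hz

E_1 = h²/(8m_eL²) = 1.139×10^-18 J and ΔE = (4² − 3²)E_1 = 7.973×10^-18 J.
f = ΔE/h = 7.973×10^-18/6.626×10^-34 = 1.20×10^16 Hz.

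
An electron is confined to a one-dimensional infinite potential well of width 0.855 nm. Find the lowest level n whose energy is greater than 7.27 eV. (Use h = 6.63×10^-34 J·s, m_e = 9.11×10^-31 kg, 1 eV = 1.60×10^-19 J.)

E_1 = h²/(8m_eL²) = 8.251×10^-20 J = 0.5157 eV.
Need n² > 7.27/0.5157 = 14.10, i.e. n > 3.755.
The smallest integer satisfying this is n = 4.

n = 4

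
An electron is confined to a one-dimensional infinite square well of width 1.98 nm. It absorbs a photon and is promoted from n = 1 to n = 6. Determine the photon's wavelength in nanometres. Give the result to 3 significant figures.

λ = 369 nm

E_1 = h²/(8m_eL²) = 1.537×10^-20 J, so ΔE = (6² − 1²)E_1 = 5.379×10^-19 J.
λ = hc/ΔE = (6.626×10^-34·2.998×10^8)/5.379×10^-19 = 3.69×10^-7 m = 369 nm.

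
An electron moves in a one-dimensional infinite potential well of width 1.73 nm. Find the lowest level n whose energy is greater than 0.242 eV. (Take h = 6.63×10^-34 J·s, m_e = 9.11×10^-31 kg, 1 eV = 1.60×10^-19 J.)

n = 2

E_1 = h²/(8m_eL²) = 2.015×10^-20 J = 0.1259 eV.
Need n² > 0.242/0.1259 = 1.922, i.e. n > 1.386.
The smallest integer satisfying this is n = 2.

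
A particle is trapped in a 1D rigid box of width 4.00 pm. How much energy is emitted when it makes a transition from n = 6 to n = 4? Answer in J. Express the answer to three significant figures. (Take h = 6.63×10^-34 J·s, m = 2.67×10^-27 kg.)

E_1 = h²/(8mL²) = 1.286×10^-18 J.
|ΔE| = |6² − 4²|·E_1 = 20·1.286×10^-18 J = 2.57×10^-17 J.

|ΔE| = 2.57×10^-17 J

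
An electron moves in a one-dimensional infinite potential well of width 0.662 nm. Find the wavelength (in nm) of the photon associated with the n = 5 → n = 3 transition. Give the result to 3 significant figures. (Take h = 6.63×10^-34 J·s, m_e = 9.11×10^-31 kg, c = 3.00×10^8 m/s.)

E_1 = h²/(8m_eL²) = 1.376×10^-19 J, so ΔE = (5² − 3²)E_1 = 2.202×10^-18 J.
λ = hc/ΔE = (6.63×10^-34·3.00×10^8)/2.202×10^-18 = 9.03×10^-8 m = 90.3 nm.

λ = 90.3 nm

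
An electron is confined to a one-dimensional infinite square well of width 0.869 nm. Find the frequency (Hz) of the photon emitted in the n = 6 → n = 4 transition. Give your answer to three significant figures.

f = 2.41×10^15 Hz

E_1 = h²/(8m_eL²) = 7.978×10^-20 J and ΔE = (6² − 4²)E_1 = 1.596×10^-18 J.
f = ΔE/h = 1.596×10^-18/6.626×10^-34 = 2.41×10^15 Hz.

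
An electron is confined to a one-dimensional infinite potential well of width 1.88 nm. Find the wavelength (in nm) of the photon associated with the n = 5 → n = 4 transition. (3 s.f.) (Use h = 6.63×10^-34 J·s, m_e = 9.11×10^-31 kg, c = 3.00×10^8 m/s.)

E_1 = h²/(8m_eL²) = 1.706×10^-20 J, so ΔE = (5² − 4²)E_1 = 1.535×10^-19 J.
λ = hc/ΔE = (6.63×10^-34·3.00×10^8)/1.535×10^-19 = 1.30×10^-6 m = 1.30×10^3 nm.

λ = 1.30×10^3 nm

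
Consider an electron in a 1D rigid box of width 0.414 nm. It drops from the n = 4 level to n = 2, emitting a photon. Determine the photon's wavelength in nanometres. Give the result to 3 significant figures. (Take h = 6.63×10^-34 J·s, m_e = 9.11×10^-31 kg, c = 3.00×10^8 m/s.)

λ = 47.1 nm

E_1 = h²/(8m_eL²) = 3.519×10^-19 J, so ΔE = (4² − 2²)E_1 = 4.223×10^-18 J.
λ = hc/ΔE = (6.63×10^-34·3.00×10^8)/4.223×10^-18 = 4.71×10^-8 m = 47.1 nm.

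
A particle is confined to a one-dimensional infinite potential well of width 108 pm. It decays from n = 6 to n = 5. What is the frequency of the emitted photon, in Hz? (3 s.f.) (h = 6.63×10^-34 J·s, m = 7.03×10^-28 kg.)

E_1 = h²/(8mL²) = 6.701×10^-21 J and ΔE = (6² − 5²)E_1 = 7.371×10^-20 J.
f = ΔE/h = 7.371×10^-20/6.63×10^-34 = 1.11×10^14 Hz.

f = 1.11×10^14 Hz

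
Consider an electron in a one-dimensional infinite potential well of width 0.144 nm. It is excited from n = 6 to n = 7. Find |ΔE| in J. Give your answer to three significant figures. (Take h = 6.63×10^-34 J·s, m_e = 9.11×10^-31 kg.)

E_1 = h²/(8m_eL²) = 2.909×10^-18 J.
|ΔE| = |6² − 7²|·E_1 = 13·2.909×10^-18 J = 3.78×10^-17 J.

|ΔE| = 3.78×10^-17 J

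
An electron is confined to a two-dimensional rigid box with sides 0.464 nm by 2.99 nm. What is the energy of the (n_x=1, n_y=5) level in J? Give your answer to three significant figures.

E = 4.48×10^-19 J

For a 2D rectangular well E = (h²/8m_e)·Σ n_i²/L_i² = (6.626×10^-34)²/(8·9.109×10^-31) · [1²/(0.464 nm)² + 5²/(2.99 nm)²].
Evaluating gives E = 4.48×10^-19 J.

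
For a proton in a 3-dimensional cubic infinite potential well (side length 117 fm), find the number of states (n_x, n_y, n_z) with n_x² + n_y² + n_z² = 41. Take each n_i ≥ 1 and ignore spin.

The level has n_x² + n_y² + n_z² = 41. The ordered positive-integer solutions are (1, 2, 6), (1, 6, 2), (2, 1, 6), (2, 6, 1), (3, 4, 4), (4, 3, 4), (4, 4, 3), (6, 1, 2), (6, 2, 1).
That gives 9 states.

degeneracy = 9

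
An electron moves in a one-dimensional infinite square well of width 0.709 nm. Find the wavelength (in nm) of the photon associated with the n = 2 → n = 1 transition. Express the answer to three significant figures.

E_1 = h²/(8m_eL²) = 1.199×10^-19 J, so ΔE = (2² − 1²)E_1 = 3.597×10^-19 J.
λ = hc/ΔE = (6.626×10^-34·2.998×10^8)/3.597×10^-19 = 5.52×10^-7 m = 552 nm.

λ = 552 nm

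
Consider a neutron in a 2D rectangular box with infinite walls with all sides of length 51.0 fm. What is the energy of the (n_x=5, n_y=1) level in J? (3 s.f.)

E = 3.28×10^-13 J

For a 2D rectangular well E = (h²/8m_n)·Σ n_i²/L_i² = (6.626×10^-34)²/(8·1.675×10^-27) · [5²/(51.0 fm)² + 1²/(51.0 fm)²].
Evaluating gives E = 3.28×10^-13 J.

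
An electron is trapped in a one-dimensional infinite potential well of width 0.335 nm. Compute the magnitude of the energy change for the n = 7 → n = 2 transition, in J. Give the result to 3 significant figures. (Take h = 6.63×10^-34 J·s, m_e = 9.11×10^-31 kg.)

E_1 = h²/(8m_eL²) = 5.374×10^-19 J.
|ΔE| = |7² − 2²|·E_1 = 45·5.374×10^-19 J = 2.42×10^-17 J.

|ΔE| = 2.42×10^-17 J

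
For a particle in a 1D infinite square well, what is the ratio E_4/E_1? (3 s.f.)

16.0

E_n ∝ n², so E_4/E_1 = 4²/1² = 16/1 = 16.0.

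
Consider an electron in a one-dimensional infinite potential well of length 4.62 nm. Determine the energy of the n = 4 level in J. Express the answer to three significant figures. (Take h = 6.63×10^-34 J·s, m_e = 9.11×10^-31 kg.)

E_4 = 4.52×10^-20 J

For an infinite well E_n = n²h²/(8m_eL²), so E_1 = h²/(8m_eL²) = (6.63×10^-34)²/(8·9.11×10^-31·(4.62×10^-9 m)²) = 2.826×10^-21 J.
Then E_4 = 4²·E_1 = 16·2.826×10^-21 J = 4.52×10^-20 J.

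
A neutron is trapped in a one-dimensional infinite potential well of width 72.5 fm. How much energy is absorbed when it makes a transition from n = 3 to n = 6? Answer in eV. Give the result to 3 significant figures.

|ΔE| = 1.05×10^6 eV

E_1 = h²/(8m_nL²) = 6.233×10^-15 J.
|ΔE| = |3² − 6²|·E_1 = 27·6.233×10^-15 J = 1.683×10^-13 J = 1.05×10^6 eV.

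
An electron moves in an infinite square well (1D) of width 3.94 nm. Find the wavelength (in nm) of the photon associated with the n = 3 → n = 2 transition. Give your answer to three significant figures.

λ = 1.02×10^4 nm

E_1 = h²/(8m_eL²) = 3.881×10^-21 J, so ΔE = (3² − 2²)E_1 = 1.941×10^-20 J.
λ = hc/ΔE = (6.626×10^-34·2.998×10^8)/1.941×10^-20 = 1.02×10^-5 m = 1.02×10^4 nm.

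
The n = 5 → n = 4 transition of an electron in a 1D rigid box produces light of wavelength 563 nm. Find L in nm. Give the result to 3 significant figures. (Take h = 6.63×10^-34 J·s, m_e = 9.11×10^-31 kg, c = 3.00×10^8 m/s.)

The photon carries ΔE = hc/λ = 6.63×10^-34·3.00×10^8/5.63×10^-7 m = 3.533×10^-19 J.
Since ΔE = (5² − 4²)E_1, E_1 = 3.926×10^-20 J, and L = h/√(8m_eE_1) = 1.24×10^-9 m = 1.24 nm.

L = 1.24 nm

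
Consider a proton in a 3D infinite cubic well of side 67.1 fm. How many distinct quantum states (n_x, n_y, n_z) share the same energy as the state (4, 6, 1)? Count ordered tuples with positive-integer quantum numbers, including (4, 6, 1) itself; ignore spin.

The level has n_x² + n_y² + n_z² = 53. The ordered positive-integer solutions are (1, 4, 6), (1, 6, 4), (4, 1, 6), (4, 6, 1), (6, 1, 4), (6, 4, 1).
That gives 6 states.

degeneracy = 6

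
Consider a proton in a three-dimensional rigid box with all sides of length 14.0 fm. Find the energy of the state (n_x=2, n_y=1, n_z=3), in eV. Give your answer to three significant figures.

For a 3D rectangular well E = (h²/8m_p)·Σ n_i²/L_i² = (6.626×10^-34)²/(8·1.673×10^-27) · [2²/(14.0 fm)² + 1²/(14.0 fm)² + 3²/(14.0 fm)²].
Evaluating gives E = 2.343×10^-12 J = 1.46×10^7 eV.

E = 1.46×10^7 eV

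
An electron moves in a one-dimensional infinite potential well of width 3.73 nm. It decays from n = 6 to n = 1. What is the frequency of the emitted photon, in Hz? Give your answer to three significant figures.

f = 2.29×10^14 Hz

E_1 = h²/(8m_eL²) = 4.330×10^-21 J and ΔE = (6² − 1²)E_1 = 1.515×10^-19 J.
f = ΔE/h = 1.515×10^-19/6.626×10^-34 = 2.29×10^14 Hz.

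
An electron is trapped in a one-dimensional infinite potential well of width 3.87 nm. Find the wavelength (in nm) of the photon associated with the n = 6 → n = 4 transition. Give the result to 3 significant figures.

λ = 2.47×10^3 nm

E_1 = h²/(8m_eL²) = 4.023×10^-21 J, so ΔE = (6² − 4²)E_1 = 8.046×10^-20 J.
λ = hc/ΔE = (6.626×10^-34·2.998×10^8)/8.046×10^-20 = 2.47×10^-6 m = 2.47×10^3 nm.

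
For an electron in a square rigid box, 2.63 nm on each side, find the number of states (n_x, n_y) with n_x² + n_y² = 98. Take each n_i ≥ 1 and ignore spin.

The level has n_x² + n_y² = 98. The ordered positive-integer solutions are (7, 7).
That gives 1 state.

degeneracy = 1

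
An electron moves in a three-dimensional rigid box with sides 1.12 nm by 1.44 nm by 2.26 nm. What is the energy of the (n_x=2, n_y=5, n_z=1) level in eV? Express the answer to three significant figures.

For a 3D rectangular well E = (h²/8m_e)·Σ n_i²/L_i² = (6.626×10^-34)²/(8·9.109×10^-31) · [2²/(1.12 nm)² + 5²/(1.44 nm)² + 1²/(2.26 nm)²].
Evaluating gives E = 9.303×10^-19 J = 5.81 eV.

E = 5.81 eV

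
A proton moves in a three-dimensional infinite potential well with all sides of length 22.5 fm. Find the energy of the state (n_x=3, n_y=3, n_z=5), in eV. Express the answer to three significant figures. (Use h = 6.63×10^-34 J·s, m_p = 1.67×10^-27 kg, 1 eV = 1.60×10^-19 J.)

For a 3D rectangular well E = (h²/8m_p)·Σ n_i²/L_i² = (6.63×10^-34)²/(8·1.67×10^-27) · [3²/(22.5 fm)² + 3²/(22.5 fm)² + 5²/(22.5 fm)²].
Evaluating gives E = 2.795×10^-12 J = 1.75×10^7 eV.

E = 1.75×10^7 eV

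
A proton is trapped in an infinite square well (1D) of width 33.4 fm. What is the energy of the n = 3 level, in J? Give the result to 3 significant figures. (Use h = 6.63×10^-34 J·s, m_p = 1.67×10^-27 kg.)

E_3 = 2.65×10^-13 J

For an infinite well E_n = n²h²/(8m_pL²), so E_1 = h²/(8m_pL²) = (6.63×10^-34)²/(8·1.67×10^-27·(3.34×10^-14 m)²) = 2.949×10^-14 J.
Then E_3 = 3²·E_1 = 9·2.949×10^-14 J = 2.65×10^-13 J.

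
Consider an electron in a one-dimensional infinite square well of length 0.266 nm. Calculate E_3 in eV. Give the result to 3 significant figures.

For an infinite well E_n = n²h²/(8m_eL²), so E_1 = h²/(8m_eL²) = (6.626×10^-34)²/(8·9.109×10^-31·(2.66×10^-10 m)²) = 8.515×10^-19 J.
Then E_3 = 3²·E_1 = 9·8.515×10^-19 J = 7.663×10^-18 J.
Converting, E_3 = 7.663×10^-18 J / (1.602×10^-19 J/eV) = 47.8 eV.

E_3 = 47.8 eV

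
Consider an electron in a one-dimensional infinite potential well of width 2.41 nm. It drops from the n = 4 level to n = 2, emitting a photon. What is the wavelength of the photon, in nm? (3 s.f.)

λ = 1.60×10^3 nm

E_1 = h²/(8m_eL²) = 1.037×10^-20 J, so ΔE = (4² − 2²)E_1 = 1.244×10^-19 J.
λ = hc/ΔE = (6.626×10^-34·2.998×10^8)/1.244×10^-19 = 1.60×10^-6 m = 1.60×10^3 nm.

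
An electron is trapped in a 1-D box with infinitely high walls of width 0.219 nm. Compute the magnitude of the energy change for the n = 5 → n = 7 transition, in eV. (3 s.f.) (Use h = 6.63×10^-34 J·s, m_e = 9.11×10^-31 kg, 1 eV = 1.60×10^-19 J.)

E_1 = h²/(8m_eL²) = 1.258×10^-18 J.
|ΔE| = |5² − 7²|·E_1 = 24·1.258×10^-18 J = 3.019×10^-17 J = 189 eV.

|ΔE| = 189 eV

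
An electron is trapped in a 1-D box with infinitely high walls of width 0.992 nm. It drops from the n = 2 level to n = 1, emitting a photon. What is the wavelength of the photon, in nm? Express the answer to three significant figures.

E_1 = h²/(8m_eL²) = 6.122×10^-20 J, so ΔE = (2² − 1²)E_1 = 1.837×10^-19 J.
λ = hc/ΔE = (6.626×10^-34·2.998×10^8)/1.837×10^-19 = 1.08×10^-6 m = 1.08×10^3 nm.

λ = 1.08×10^3 nm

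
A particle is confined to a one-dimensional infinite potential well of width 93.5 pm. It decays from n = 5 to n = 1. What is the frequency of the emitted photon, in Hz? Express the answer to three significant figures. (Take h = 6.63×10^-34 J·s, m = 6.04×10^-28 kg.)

E_1 = h²/(8mL²) = 1.041×10^-20 J and ΔE = (5² − 1²)E_1 = 2.498×10^-19 J.
f = ΔE/h = 2.498×10^-19/6.63×10^-34 = 3.77×10^14 Hz.

f = 3.77×10^14 Hz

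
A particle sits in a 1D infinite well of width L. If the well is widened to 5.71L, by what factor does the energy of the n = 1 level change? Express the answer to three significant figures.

E_n ∝ 1/L², so the energy scales by 1/5.71² = 0.0307.

0.0307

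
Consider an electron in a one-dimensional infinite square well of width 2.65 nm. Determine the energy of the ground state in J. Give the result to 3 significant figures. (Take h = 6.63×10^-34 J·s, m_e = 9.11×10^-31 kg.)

For an infinite well E_n = n²h²/(8m_eL²), so E_1 = h²/(8m_eL²) = (6.63×10^-34)²/(8·9.11×10^-31·(2.65×10^-9 m)²) = 8.589×10^-21 J.

E_1 = 8.59×10^-21 J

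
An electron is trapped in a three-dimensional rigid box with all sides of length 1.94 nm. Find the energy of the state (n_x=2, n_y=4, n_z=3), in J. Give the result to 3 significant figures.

E = 4.64×10^-19 J

For a 3D rectangular well E = (h²/8m_e)·Σ n_i²/L_i² = (6.626×10^-34)²/(8·9.109×10^-31) · [2²/(1.94 nm)² + 4²/(1.94 nm)² + 3²/(1.94 nm)²].
Evaluating gives E = 4.64×10^-19 J.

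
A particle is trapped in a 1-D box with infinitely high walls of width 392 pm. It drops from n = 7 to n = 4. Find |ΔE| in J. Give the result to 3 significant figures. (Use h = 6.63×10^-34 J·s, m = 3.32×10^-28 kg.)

E_1 = h²/(8mL²) = 1.077×10^-21 J.
|ΔE| = |7² − 4²|·E_1 = 33·1.077×10^-21 J = 3.55×10^-20 J.

|ΔE| = 3.55×10^-20 J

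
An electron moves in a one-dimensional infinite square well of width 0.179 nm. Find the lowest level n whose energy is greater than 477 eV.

n = 7

E_1 = h²/(8m_eL²) = 1.880×10^-18 J = 11.74 eV.
Need n² > 477/11.74 = 40.63, i.e. n > 6.374.
The smallest integer satisfying this is n = 7.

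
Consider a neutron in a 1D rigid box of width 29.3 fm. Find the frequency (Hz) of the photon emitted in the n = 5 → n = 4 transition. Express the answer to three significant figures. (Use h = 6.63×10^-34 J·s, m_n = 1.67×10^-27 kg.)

E_1 = h²/(8m_nL²) = 3.833×10^-14 J and ΔE = (5² − 4²)E_1 = 3.450×10^-13 J.
f = ΔE/h = 3.450×10^-13/6.63×10^-34 = 5.20×10^20 Hz.

f = 5.20×10^20 Hz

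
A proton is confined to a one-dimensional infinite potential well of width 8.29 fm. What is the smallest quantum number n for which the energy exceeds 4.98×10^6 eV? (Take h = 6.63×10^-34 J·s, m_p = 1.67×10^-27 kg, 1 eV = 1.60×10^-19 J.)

n = 2

E_1 = h²/(8m_pL²) = 4.788×10^-13 J = 2.993×10^6 eV.
Need n² > 4.98×10^6/2.993×10^6 = 1.664, i.e. n > 1.290.
The smallest integer satisfying this is n = 2.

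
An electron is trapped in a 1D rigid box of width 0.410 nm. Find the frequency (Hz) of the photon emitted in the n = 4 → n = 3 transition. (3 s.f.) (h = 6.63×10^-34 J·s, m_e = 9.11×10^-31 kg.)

E_1 = h²/(8m_eL²) = 3.588×10^-19 J and ΔE = (4² − 3²)E_1 = 2.512×10^-18 J.
f = ΔE/h = 2.512×10^-18/6.63×10^-34 = 3.79×10^15 Hz.

f = 3.79×10^15 Hz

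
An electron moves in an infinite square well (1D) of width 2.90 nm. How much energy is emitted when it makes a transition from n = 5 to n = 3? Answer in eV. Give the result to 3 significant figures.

E_1 = h²/(8m_eL²) = 7.164×10^-21 J.
|ΔE| = |5² − 3²|·E_1 = 16·7.164×10^-21 J = 1.146×10^-19 J = 0.715 eV.

|ΔE| = 0.715 eV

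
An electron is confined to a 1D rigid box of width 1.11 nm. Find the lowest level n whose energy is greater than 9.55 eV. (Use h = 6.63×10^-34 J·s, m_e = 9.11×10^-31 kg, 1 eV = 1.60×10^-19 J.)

E_1 = h²/(8m_eL²) = 4.895×10^-20 J = 0.3059 eV.
Need n² > 9.55/0.3059 = 31.22, i.e. n > 5.587.
The smallest integer satisfying this is n = 6.

n = 6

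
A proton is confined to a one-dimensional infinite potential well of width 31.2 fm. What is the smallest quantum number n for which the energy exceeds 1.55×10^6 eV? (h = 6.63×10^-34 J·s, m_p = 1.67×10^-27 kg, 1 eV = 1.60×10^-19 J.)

E_1 = h²/(8m_pL²) = 3.380×10^-14 J = 2.112×10^5 eV.
Need n² > 1.55×10^6/2.112×10^5 = 7.339, i.e. n > 2.709.
The smallest integer satisfying this is n = 3.

n = 3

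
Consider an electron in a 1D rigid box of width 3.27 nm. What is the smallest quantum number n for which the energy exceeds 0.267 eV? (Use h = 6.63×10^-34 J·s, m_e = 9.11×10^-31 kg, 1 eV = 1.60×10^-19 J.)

n = 3

E_1 = h²/(8m_eL²) = 5.641×10^-21 J = 0.03526 eV.
Need n² > 0.267/0.03526 = 7.572, i.e. n > 2.752.
The smallest integer satisfying this is n = 3.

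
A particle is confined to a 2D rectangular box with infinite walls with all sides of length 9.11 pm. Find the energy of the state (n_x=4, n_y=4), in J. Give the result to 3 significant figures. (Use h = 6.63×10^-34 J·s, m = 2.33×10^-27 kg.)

For a 2D rectangular well E = (h²/8m)·Σ n_i²/L_i² = (6.63×10^-34)²/(8·2.33×10^-27) · [4²/(9.11 pm)² + 4²/(9.11 pm)²].
Evaluating gives E = 9.09×10^-18 J.

E = 9.09×10^-18 J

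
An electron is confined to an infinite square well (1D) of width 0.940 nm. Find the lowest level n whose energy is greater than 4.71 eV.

n = 4

E_1 = h²/(8m_eL²) = 6.818×10^-20 J = 0.4256 eV.
Need n² > 4.71/0.4256 = 11.07, i.e. n > 3.327.
The smallest integer satisfying this is n = 4.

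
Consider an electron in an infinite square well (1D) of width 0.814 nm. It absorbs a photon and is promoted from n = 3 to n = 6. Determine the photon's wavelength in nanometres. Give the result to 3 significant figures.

λ = 80.9 nm

E_1 = h²/(8m_eL²) = 9.093×10^-20 J, so ΔE = (6² − 3²)E_1 = 2.455×10^-18 J.
λ = hc/ΔE = (6.626×10^-34·2.998×10^8)/2.455×10^-18 = 8.09×10^-8 m = 80.9 nm.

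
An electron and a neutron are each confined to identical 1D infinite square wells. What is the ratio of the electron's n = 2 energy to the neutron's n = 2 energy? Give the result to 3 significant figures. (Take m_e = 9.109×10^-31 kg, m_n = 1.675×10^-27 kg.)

1.84×10^3

E_n ∝ 1/m at fixed n and L, so the ratio is m_n/m_e = 1.675×10^-27/9.109×10^-31 = 1.84×10^3.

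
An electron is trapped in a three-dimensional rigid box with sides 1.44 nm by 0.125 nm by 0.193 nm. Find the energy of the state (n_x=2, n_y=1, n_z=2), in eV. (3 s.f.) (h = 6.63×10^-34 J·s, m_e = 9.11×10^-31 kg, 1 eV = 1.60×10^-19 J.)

For a 3D rectangular well E = (h²/8m_e)·Σ n_i²/L_i² = (6.63×10^-34)²/(8·9.11×10^-31) · [2²/(1.44 nm)² + 1²/(0.125 nm)² + 2²/(0.193 nm)²].
Evaluating gives E = 1.045×10^-17 J = 65.3 eV.

E = 65.3 eV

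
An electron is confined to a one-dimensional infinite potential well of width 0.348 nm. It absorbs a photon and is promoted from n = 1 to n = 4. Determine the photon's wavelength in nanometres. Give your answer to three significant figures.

λ = 26.6 nm

E_1 = h²/(8m_eL²) = 4.975×10^-19 J, so ΔE = (4² − 1²)E_1 = 7.462×10^-18 J.
λ = hc/ΔE = (6.626×10^-34·2.998×10^8)/7.462×10^-18 = 2.66×10^-8 m = 26.6 nm.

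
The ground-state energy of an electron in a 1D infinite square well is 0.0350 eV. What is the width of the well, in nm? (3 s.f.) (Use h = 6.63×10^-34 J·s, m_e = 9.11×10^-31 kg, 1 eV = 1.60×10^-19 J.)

L = 3.28 nm

From E_n = n²h²/(8m_eL²), L = n·h/√(8m_eE_n).
E_1 = 0.0350 eV = 5.600×10^-21 J, so L = 1·6.63×10^-34/√(8·9.11×10^-31·5.600×10^-21) = 3.28×10^-9 m = 3.28 nm.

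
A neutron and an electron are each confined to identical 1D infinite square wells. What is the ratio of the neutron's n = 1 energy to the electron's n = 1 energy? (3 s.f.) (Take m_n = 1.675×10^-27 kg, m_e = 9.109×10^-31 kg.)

E_n ∝ 1/m at fixed n and L, so the ratio is m_e/m_n = 9.109×10^-31/1.675×10^-27 = 5.44×10^-4.

5.44×10^-4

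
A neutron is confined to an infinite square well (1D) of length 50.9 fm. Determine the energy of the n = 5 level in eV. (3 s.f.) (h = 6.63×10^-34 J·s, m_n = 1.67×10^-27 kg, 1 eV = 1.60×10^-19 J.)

For an infinite well E_n = n²h²/(8m_nL²), so E_1 = h²/(8m_nL²) = (6.63×10^-34)²/(8·1.67×10^-27·(5.09×10^-14 m)²) = 1.270×10^-14 J.
Then E_5 = 5²·E_1 = 25·1.270×10^-14 J = 3.175×10^-13 J.
Converting, E_5 = 3.175×10^-13 J / (1.60×10^-19 J/eV) = 1.98×10^6 eV.

E_5 = 1.98×10^6 eV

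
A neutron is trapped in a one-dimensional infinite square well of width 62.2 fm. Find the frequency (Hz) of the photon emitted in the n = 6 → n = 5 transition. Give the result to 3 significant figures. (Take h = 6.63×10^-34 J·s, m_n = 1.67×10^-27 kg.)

f = 1.41×10^20 Hz

E_1 = h²/(8m_nL²) = 8.504×10^-15 J and ΔE = (6² − 5²)E_1 = 9.354×10^-14 J.
f = ΔE/h = 9.354×10^-14/6.63×10^-34 = 1.41×10^20 Hz.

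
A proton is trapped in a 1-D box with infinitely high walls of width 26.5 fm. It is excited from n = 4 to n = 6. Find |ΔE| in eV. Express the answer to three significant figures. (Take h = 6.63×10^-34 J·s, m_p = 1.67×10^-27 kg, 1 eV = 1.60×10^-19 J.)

E_1 = h²/(8m_pL²) = 4.685×10^-14 J.
|ΔE| = |4² − 6²|·E_1 = 20·4.685×10^-14 J = 9.370×10^-13 J = 5.86×10^6 eV.

|ΔE| = 5.86×10^6 eV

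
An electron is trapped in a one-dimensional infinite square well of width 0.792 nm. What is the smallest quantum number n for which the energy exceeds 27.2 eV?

n = 7

E_1 = h²/(8m_eL²) = 9.605×10^-20 J = 0.5996 eV.
Need n² > 27.2/0.5996 = 45.36, i.e. n > 6.735.
The smallest integer satisfying this is n = 7.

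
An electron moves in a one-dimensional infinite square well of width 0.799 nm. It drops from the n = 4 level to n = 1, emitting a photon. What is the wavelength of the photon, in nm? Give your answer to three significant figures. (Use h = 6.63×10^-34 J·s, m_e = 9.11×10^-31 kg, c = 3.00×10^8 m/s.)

E_1 = h²/(8m_eL²) = 9.448×10^-20 J, so ΔE = (4² − 1²)E_1 = 1.417×10^-18 J.
λ = hc/ΔE = (6.63×10^-34·3.00×10^8)/1.417×10^-18 = 1.40×10^-7 m = 140 nm.

λ = 140 nm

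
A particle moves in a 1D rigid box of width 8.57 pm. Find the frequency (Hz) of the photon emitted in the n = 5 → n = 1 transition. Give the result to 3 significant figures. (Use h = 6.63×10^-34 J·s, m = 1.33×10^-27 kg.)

E_1 = h²/(8mL²) = 5.625×10^-19 J and ΔE = (5² − 1²)E_1 = 1.350×10^-17 J.
f = ΔE/h = 1.350×10^-17/6.63×10^-34 = 2.04×10^16 Hz.

f = 2.04×10^16 Hz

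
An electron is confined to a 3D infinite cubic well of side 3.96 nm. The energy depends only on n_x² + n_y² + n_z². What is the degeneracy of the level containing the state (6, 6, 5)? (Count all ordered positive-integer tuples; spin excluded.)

degeneracy = 3

The level has n_x² + n_y² + n_z² = 97. The ordered positive-integer solutions are (5, 6, 6), (6, 5, 6), (6, 6, 5).
That gives 3 states.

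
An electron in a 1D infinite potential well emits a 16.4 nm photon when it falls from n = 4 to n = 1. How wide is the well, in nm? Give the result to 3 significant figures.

L = 0.273 nm

The photon carries ΔE = hc/λ = 6.626×10^-34·2.998×10^8/1.64×10^-8 m = 1.211×10^-17 J.
Since ΔE = (4² − 1²)E_1, E_1 = 8.073×10^-19 J, and L = h/√(8m_eE_1) = 2.73×10^-10 m = 0.273 nm.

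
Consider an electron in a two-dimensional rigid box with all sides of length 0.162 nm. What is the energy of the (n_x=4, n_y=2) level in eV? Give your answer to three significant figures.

For a 2D rectangular well E = (h²/8m_e)·Σ n_i²/L_i² = (6.626×10^-34)²/(8·9.109×10^-31) · [4²/(0.162 nm)² + 2²/(0.162 nm)²].
Evaluating gives E = 4.591×10^-17 J = 287 eV.

E = 287 eV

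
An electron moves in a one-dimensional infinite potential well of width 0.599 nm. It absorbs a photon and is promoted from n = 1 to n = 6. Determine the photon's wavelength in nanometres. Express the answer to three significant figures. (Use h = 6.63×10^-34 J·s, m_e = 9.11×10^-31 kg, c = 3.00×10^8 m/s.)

E_1 = h²/(8m_eL²) = 1.681×10^-19 J, so ΔE = (6² − 1²)E_1 = 5.883×10^-18 J.
λ = hc/ΔE = (6.63×10^-34·3.00×10^8)/5.883×10^-18 = 3.38×10^-8 m = 33.8 nm.

λ = 33.8 nm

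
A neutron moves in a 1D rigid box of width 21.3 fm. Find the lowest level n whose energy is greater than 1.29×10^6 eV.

n = 2

E_1 = h²/(8m_nL²) = 7.222×10^-14 J = 4.508×10^5 eV.
Need n² > 1.29×10^6/4.508×10^5 = 2.862, i.e. n > 1.692.
The smallest integer satisfying this is n = 2.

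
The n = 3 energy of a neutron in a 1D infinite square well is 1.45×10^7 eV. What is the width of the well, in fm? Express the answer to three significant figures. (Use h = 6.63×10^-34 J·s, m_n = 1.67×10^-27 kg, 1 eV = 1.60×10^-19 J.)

L = 11.3 fm

From E_n = n²h²/(8m_nL²), L = n·h/√(8m_nE_n).
E_3 = 1.45×10^7 eV = 2.320×10^-12 J, so L = 3·6.63×10^-34/√(8·1.67×10^-27·2.320×10^-12) = 1.13×10^-14 m = 11.3 fm.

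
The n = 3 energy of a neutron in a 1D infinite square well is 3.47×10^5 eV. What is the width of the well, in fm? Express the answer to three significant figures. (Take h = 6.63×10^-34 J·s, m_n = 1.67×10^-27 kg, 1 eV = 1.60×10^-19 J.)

L = 73.0 fm

From E_n = n²h²/(8m_nL²), L = n·h/√(8m_nE_n).
E_3 = 3.47×10^5 eV = 5.552×10^-14 J, so L = 3·6.63×10^-34/√(8·1.67×10^-27·5.552×10^-14) = 7.30×10^-14 m = 73.0 fm.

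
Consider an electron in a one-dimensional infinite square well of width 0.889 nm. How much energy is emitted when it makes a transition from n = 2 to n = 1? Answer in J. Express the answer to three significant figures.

E_1 = h²/(8m_eL²) = 7.623×10^-20 J.
|ΔE| = |2² − 1²|·E_1 = 3·7.623×10^-20 J = 2.29×10^-19 J.

|ΔE| = 2.29×10^-19 J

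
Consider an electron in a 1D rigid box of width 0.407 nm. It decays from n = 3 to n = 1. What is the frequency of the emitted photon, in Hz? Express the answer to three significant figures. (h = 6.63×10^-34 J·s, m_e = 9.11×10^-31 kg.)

f = 4.39×10^15 Hz

E_1 = h²/(8m_eL²) = 3.641×10^-19 J and ΔE = (3² − 1²)E_1 = 2.913×10^-18 J.
f = ΔE/h = 2.913×10^-18/6.63×10^-34 = 4.39×10^15 Hz.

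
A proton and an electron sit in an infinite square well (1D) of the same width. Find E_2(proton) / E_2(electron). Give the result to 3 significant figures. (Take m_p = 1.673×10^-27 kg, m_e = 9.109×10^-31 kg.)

5.44×10^-4

E_n ∝ 1/m at fixed n and L, so the ratio is m_e/m_p = 9.109×10^-31/1.673×10^-27 = 5.44×10^-4.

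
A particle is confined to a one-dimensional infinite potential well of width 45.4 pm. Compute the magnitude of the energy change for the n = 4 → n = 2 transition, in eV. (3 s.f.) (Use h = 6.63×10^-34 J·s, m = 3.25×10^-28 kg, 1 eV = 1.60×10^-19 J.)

E_1 = h²/(8mL²) = 8.202×10^-20 J.
|ΔE| = |4² − 2²|·E_1 = 12·8.202×10^-20 J = 9.842×10^-19 J = 6.15 eV.

|ΔE| = 6.15 eV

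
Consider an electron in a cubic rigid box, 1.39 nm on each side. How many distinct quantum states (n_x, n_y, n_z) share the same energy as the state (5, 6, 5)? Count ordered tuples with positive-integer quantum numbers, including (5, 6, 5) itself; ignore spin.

degeneracy = 15

The level has n_x² + n_y² + n_z² = 86. The ordered positive-integer solutions are (1, 2, 9), (1, 6, 7), (1, 7, 6), (1, 9, 2), (2, 1, 9), (2, 9, 1), (5, 5, 6), (5, 6, 5), (6, 1, 7), (6, 5, 5), (6, 7, 1), (7, 1, 6), (7, 6, 1), (9, 1, 2), (9, 2, 1).
That gives 15 states.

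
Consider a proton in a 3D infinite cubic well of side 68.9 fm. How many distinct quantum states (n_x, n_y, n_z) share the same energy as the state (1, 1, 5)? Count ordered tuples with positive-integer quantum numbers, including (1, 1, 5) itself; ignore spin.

The level has n_x² + n_y² + n_z² = 27. The ordered positive-integer solutions are (1, 1, 5), (1, 5, 1), (3, 3, 3), (5, 1, 1).
That gives 4 states.

degeneracy = 4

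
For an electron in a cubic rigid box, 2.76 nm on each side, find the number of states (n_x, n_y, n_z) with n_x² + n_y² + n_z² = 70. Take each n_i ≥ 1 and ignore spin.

degeneracy = 6

The level has n_x² + n_y² + n_z² = 70. The ordered positive-integer solutions are (3, 5, 6), (3, 6, 5), (5, 3, 6), (5, 6, 3), (6, 3, 5), (6, 5, 3).
That gives 6 states.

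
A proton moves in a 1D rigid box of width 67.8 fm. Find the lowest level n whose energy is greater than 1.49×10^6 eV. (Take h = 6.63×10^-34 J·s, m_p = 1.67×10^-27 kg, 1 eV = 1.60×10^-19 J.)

n = 6

E_1 = h²/(8m_pL²) = 7.157×10^-15 J = 4.473×10^4 eV.
Need n² > 1.49×10^6/4.473×10^4 = 33.31, i.e. n > 5.771.
The smallest integer satisfying this is n = 6.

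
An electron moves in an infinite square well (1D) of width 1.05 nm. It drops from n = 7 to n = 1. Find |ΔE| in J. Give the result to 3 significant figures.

|ΔE| = 2.62×10^-18 J

E_1 = h²/(8m_eL²) = 5.465×10^-20 J.
|ΔE| = |7² − 1²|·E_1 = 48·5.465×10^-20 J = 2.62×10^-18 J.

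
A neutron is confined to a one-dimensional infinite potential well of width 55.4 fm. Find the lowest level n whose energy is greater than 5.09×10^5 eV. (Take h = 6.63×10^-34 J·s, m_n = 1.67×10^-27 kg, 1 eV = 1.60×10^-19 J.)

E_1 = h²/(8m_nL²) = 1.072×10^-14 J = 6.700×10^4 eV.
Need n² > 5.09×10^5/6.700×10^4 = 7.597, i.e. n > 2.756.
The smallest integer satisfying this is n = 3.

n = 3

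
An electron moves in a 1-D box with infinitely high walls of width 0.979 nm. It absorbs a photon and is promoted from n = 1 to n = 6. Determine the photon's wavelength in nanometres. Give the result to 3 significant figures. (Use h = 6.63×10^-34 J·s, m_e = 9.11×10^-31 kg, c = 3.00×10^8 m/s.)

λ = 90.3 nm

E_1 = h²/(8m_eL²) = 6.293×10^-20 J, so ΔE = (6² − 1²)E_1 = 2.203×10^-18 J.
λ = hc/ΔE = (6.63×10^-34·3.00×10^8)/2.203×10^-18 = 9.03×10^-8 m = 90.3 nm.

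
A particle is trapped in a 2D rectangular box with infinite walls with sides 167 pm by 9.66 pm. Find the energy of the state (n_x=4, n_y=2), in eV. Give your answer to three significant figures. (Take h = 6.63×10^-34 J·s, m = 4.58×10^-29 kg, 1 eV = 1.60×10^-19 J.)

For a 2D rectangular well E = (h²/8m)·Σ n_i²/L_i² = (6.63×10^-34)²/(8·4.58×10^-29) · [4²/(167 pm)² + 2²/(9.66 pm)²].
Evaluating gives E = 5.211×10^-17 J = 326 eV.

E = 326 eV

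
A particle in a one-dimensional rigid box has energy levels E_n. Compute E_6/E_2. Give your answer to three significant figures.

9.00

E_n ∝ n², so E_6/E_2 = 6²/2² = 36/4 = 9.00.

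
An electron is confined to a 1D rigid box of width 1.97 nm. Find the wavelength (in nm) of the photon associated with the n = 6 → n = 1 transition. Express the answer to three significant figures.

λ = 366 nm

E_1 = h²/(8m_eL²) = 1.552×10^-20 J, so ΔE = (6² − 1²)E_1 = 5.432×10^-19 J.
λ = hc/ΔE = (6.626×10^-34·2.998×10^8)/5.432×10^-19 = 3.66×10^-7 m = 366 nm.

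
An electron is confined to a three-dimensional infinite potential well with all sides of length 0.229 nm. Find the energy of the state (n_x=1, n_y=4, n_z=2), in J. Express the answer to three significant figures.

E = 2.41×10^-17 J

For a 3D rectangular well E = (h²/8m_e)·Σ n_i²/L_i² = (6.626×10^-34)²/(8·9.109×10^-31) · [1²/(0.229 nm)² + 4²/(0.229 nm)² + 2²/(0.229 nm)²].
Evaluating gives E = 2.41×10^-17 J.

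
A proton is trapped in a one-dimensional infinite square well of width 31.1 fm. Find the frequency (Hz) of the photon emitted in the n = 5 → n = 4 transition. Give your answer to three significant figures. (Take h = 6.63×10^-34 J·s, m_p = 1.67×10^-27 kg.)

f = 4.62×10^20 Hz

E_1 = h²/(8m_pL²) = 3.402×10^-14 J and ΔE = (5² − 4²)E_1 = 3.062×10^-13 J.
f = ΔE/h = 3.062×10^-13/6.63×10^-34 = 4.62×10^20 Hz.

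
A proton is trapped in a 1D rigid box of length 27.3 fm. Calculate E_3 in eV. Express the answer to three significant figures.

For an infinite well E_n = n²h²/(8m_pL²), so E_1 = h²/(8m_pL²) = (6.626×10^-34)²/(8·1.673×10^-27·(2.73×10^-14 m)²) = 4.401×10^-14 J.
Then E_3 = 3²·E_1 = 9·4.401×10^-14 J = 3.961×10^-13 J.
Converting, E_3 = 3.961×10^-13 J / (1.602×10^-19 J/eV) = 2.47×10^6 eV.

E_3 = 2.47×10^6 eV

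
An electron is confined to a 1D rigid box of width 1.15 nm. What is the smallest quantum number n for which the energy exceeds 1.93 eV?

E_1 = h²/(8m_eL²) = 4.556×10^-20 J = 0.2844 eV.
Need n² > 1.93/0.2844 = 6.786, i.e. n > 2.605.
The smallest integer satisfying this is n = 3.

n = 3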